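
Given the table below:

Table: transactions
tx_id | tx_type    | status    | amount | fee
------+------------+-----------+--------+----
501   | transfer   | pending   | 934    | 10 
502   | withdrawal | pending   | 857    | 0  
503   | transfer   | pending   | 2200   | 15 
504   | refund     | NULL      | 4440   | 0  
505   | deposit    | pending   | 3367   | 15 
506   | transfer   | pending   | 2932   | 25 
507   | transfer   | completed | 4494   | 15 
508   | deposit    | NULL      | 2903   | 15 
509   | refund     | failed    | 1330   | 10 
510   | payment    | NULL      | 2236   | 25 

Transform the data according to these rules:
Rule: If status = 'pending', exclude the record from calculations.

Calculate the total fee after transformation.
65

Step 1: Identify records where status = 'pending'
Step 2: The excluded records sum to 65
Step 3: Original total fee = 130
Step 4: Remaining total = 130 - 65 = 65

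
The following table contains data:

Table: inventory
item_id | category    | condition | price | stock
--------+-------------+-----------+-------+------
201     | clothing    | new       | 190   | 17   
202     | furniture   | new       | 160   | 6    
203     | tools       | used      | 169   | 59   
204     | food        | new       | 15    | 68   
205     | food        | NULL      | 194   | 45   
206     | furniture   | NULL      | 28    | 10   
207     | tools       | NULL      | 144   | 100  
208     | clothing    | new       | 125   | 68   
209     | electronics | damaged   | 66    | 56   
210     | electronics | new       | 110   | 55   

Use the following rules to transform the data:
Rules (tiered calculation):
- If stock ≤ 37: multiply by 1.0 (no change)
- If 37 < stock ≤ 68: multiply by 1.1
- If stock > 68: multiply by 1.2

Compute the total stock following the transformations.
539.1

Step 1: Tier 1 (stock ≤ 37): 3 records, sum = 33 × 1.0 = 33.0
Step 2: Tier 2 (37 < stock ≤ 68): 6 records, sum = 351 × 1.1 = 386.1
Step 3: Tier 3 (stock > 68): 1 records, sum = 100 × 1.2 = 120.0
Step 4: Final sum = 33.0 + 386.1 + 120.0 = 539.1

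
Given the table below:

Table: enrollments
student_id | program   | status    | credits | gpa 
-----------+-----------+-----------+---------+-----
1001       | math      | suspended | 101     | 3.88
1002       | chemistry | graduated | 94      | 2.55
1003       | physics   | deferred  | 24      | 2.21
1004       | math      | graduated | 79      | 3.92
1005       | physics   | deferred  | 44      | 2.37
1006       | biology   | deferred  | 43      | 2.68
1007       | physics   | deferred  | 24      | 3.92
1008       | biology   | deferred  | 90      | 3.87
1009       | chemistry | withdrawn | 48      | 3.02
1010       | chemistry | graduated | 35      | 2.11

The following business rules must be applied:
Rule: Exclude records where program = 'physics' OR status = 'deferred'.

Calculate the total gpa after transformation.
15.48

Step 1: Find records where program = 'physics' OR status = 'deferred'
Step 2: 5 records match, summing to 15.05
Step 3: Original sum: 30.53
Step 4: Remaining sum = 30.53 - 15.05 = 15.48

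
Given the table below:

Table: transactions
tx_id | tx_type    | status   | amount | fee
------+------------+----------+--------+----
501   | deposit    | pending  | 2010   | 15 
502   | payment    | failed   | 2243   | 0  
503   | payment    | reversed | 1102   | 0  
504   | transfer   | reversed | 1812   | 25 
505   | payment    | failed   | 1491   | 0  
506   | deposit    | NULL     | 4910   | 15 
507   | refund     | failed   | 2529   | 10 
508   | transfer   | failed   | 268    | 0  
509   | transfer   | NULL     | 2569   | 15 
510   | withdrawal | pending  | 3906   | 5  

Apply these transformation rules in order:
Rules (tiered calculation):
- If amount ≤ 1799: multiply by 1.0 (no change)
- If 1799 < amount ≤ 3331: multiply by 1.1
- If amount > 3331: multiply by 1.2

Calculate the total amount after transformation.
25719.5

Step 1: Tier 1 (amount ≤ 1799): 3 records, sum = 2861 × 1.0 = 2861.0
Step 2: Tier 2 (1799 < amount ≤ 3331): 5 records, sum = 11163 × 1.1 = 12279.3
Step 3: Tier 3 (amount > 3331): 2 records, sum = 8816 × 1.2 = 10579.2
Step 4: Final sum = 2861.0 + 12279.3 + 10579.2 = 25719.5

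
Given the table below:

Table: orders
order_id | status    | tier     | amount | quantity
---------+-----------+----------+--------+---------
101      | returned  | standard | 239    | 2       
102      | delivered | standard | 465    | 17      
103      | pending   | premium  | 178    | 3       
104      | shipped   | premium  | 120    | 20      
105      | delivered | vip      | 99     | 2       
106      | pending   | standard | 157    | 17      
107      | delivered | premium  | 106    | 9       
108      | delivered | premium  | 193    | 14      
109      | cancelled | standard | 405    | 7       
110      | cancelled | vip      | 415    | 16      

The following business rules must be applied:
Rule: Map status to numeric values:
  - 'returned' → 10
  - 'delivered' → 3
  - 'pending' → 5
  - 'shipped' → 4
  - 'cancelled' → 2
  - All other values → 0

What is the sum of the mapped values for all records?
40

Step 1: Apply mapping to each record
Step 2: Count by status:
  'returned': 1 records × 10 = 10
  'delivered': 4 records × 3 = 12
  'pending': 2 records × 5 = 10
  'shipped': 1 records × 4 = 4
  'cancelled': 2 records × 2 = 4
Step 3: Sum all mapped values = 40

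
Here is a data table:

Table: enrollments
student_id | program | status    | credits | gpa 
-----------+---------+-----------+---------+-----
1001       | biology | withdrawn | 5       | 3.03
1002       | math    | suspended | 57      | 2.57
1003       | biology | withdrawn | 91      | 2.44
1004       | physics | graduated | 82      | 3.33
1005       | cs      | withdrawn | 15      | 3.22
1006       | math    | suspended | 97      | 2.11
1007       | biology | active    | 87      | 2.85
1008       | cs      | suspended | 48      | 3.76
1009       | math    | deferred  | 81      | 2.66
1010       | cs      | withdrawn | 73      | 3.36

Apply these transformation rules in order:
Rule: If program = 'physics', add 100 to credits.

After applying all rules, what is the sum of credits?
736

Step 1: Count records where program = 'physics': 1
Step 2: Total bonus added: 1 × 100 = 100
Step 3: Original sum of credits: 636
Step 4: Final sum = 636 + 100 = 736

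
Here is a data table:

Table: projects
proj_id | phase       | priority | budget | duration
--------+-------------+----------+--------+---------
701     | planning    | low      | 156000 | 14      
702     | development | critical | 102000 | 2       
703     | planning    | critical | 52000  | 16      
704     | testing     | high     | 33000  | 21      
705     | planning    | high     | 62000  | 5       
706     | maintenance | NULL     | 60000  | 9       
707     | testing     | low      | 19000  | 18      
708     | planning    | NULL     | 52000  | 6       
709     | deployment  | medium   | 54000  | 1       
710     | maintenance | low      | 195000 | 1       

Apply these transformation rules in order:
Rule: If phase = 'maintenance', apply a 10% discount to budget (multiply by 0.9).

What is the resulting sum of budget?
759500.0

Step 1: Records with phase = 'maintenance' have total budget = 255000
Step 2: Apply multiplier: 255000 × 0.9 = 229500.0
Step 3: Other records total: 530000
Step 4: Final sum = 229500.0 + 530000 = 759500.0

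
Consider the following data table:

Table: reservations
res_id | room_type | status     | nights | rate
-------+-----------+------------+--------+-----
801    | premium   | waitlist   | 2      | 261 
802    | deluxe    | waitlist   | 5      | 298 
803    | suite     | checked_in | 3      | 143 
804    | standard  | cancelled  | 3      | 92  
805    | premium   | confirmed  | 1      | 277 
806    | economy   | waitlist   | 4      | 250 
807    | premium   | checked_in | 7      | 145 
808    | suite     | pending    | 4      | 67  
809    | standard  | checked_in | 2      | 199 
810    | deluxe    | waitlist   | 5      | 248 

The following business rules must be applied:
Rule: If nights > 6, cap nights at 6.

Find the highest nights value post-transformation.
6

Step 1: Original maximum nights = 7
Step 2: Apply cap at 6
Step 3: 1 records had nights > 6 and were capped
Step 4: Maximum after transformation = 6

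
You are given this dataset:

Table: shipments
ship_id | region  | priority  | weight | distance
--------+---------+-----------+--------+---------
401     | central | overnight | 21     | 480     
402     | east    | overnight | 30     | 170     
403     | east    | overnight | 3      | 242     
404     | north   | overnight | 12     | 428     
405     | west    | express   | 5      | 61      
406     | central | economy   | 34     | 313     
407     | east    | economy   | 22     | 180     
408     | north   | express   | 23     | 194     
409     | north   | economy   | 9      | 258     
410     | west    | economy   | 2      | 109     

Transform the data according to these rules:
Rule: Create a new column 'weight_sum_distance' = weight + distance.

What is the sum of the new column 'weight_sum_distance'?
2596

Step 1: For each record, compute weight + distance
Example calculations:
  21 + 480 = 501
  30 + 170 = 200
  3 + 242 = 245
  ...
Step 2: Sum all derived values
Step 3: Total = 2596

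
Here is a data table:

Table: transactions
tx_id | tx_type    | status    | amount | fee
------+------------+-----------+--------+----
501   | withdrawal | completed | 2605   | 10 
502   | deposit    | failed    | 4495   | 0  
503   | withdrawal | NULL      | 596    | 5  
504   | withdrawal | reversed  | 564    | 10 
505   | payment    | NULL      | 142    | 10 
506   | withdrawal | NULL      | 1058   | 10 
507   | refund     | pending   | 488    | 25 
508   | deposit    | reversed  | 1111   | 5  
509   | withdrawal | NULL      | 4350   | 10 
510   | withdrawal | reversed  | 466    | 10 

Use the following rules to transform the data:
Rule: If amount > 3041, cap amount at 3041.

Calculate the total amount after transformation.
13112

Step 1: 2 records have amount > 3041
Step 2: These records originally summed to 8845
Step 3: After capping: 2 × 3041 = 6082
Step 4: Unaffected records sum: 7030
Step 5: Final sum = 6082 + 7030 = 13112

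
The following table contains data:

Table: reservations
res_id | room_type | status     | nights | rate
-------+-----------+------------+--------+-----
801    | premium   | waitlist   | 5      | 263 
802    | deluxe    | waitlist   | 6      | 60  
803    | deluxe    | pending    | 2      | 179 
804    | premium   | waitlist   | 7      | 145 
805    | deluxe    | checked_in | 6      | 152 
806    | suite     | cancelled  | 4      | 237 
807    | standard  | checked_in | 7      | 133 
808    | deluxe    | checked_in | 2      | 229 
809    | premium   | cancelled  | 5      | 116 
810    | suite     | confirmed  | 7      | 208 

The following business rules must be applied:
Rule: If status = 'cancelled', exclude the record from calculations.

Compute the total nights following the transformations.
42

Step 1: Identify records where status = 'cancelled'
Step 2: The excluded records sum to 9
Step 3: Original total nights = 51
Step 4: Remaining total = 51 - 9 = 42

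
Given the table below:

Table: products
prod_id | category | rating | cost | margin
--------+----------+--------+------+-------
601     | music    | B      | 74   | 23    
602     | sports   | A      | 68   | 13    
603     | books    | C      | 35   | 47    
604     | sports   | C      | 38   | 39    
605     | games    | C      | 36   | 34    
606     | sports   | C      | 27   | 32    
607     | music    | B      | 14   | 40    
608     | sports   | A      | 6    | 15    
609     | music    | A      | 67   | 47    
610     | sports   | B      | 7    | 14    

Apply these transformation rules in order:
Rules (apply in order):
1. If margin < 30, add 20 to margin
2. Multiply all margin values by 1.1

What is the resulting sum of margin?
422.4

Step 1: Apply Rule 1 - Add 20 to records with margin < 30
  - 4 records affected: 65 + (4 × 20) = 145
  - Unaffected records: 239
  - Sum after Rule 1: 384
Step 2: Apply Rule 2 - Multiply all by 1.1
  - 384 × 1.1 = 422.4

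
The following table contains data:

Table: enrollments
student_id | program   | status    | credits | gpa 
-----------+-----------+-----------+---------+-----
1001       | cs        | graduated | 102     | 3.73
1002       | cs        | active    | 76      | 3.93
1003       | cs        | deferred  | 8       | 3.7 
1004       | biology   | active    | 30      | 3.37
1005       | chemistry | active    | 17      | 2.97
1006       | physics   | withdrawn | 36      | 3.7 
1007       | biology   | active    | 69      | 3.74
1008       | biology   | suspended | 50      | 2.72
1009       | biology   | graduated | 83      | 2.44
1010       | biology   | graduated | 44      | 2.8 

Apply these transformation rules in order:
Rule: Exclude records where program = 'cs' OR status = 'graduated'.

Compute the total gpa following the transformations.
16.5

Step 1: Find records where program = 'cs' OR status = 'graduated'
Step 2: 5 records match, summing to 16.6
Step 3: Original sum: 33.1
Step 4: Remaining sum = 33.1 - 16.6 = 16.5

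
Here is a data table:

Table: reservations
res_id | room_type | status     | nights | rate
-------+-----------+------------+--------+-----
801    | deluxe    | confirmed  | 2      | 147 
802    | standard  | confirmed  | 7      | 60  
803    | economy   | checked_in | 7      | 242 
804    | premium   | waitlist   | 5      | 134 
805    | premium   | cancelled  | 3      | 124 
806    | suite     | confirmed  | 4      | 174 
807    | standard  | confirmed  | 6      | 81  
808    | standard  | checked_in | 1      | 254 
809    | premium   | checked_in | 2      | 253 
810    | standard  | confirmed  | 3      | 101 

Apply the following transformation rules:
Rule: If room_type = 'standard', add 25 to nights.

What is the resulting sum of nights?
140

Step 1: Count records where room_type = 'standard': 4
Step 2: Total bonus added: 4 × 25 = 100
Step 3: Original sum of nights: 40
Step 4: Final sum = 40 + 100 = 140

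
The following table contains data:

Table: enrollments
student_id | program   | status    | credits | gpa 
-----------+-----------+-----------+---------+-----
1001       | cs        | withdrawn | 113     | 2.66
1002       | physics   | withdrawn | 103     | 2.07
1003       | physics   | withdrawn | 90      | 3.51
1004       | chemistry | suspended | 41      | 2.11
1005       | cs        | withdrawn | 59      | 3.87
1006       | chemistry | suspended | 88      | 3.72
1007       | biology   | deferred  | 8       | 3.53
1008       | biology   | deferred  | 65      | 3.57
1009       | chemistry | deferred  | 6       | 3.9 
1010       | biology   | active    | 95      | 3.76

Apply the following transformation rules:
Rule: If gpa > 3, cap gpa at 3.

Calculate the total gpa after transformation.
27.84

Step 1: 7 records have gpa > 3
Step 2: These records originally summed to 25.86
Step 3: After capping: 7 × 3 = 21
Step 4: Unaffected records sum: 6.84
Step 5: Final sum = 21 + 6.84 = 27.84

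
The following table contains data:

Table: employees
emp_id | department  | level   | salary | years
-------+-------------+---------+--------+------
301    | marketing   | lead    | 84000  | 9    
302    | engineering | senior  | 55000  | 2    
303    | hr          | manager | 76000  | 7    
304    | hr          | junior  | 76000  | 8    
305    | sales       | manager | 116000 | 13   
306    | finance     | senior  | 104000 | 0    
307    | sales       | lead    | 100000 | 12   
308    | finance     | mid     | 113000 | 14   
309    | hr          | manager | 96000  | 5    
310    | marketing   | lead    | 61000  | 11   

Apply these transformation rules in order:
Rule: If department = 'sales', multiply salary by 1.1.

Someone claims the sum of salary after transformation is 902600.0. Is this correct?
Yes, the result is correct.

Step 1: Calculate the correct sum after transformation
Step 2: Apply multiplier 1.1 to records where department = 'sales'
Step 3: Correct result = 902600.0
Step 4: Claimed result = 902600.0
Step 5: 902600.0 = 902600.0 ✓
Conclusion: The claimed result is correct.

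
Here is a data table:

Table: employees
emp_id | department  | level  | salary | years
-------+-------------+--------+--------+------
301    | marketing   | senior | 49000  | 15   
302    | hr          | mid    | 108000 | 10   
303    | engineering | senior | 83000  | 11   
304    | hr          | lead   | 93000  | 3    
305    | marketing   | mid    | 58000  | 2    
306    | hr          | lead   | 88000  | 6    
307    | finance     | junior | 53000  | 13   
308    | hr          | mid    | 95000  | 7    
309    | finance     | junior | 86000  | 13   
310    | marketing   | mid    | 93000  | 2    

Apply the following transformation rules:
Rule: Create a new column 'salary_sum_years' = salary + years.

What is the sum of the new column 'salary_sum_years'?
806082

Step 1: For each record, compute salary + years
Example calculations:
  49000 + 15 = 49015
  108000 + 10 = 108010
  83000 + 11 = 83011
  ...
Step 2: Sum all derived values
Step 3: Total = 806082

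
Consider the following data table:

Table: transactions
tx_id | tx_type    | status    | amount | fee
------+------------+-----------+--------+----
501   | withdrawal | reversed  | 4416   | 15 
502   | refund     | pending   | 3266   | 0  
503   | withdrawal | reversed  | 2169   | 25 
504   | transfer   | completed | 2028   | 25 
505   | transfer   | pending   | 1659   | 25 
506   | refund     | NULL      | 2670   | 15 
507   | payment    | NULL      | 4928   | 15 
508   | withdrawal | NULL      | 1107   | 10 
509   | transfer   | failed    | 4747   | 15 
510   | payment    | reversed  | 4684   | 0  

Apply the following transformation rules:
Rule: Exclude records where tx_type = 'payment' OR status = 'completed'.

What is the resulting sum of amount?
20034

Step 1: Find records where tx_type = 'payment' OR status = 'completed'
Step 2: 3 records match, summing to 11640
Step 3: Original sum: 31674
Step 4: Remaining sum = 31674 - 11640 = 20034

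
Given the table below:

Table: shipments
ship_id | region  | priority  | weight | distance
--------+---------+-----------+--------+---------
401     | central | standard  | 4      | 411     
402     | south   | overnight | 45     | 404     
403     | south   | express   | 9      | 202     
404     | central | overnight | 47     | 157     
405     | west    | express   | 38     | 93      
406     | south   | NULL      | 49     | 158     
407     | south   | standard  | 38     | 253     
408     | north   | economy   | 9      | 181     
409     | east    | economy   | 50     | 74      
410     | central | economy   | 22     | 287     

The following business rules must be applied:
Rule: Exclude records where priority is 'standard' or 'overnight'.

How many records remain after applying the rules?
6

Step 1: Count records to exclude
  - 2 (standard) + 2 (overnight) = 4 records
Step 2: Total records: 10
Step 3: Remaining = 10 - 4 = 6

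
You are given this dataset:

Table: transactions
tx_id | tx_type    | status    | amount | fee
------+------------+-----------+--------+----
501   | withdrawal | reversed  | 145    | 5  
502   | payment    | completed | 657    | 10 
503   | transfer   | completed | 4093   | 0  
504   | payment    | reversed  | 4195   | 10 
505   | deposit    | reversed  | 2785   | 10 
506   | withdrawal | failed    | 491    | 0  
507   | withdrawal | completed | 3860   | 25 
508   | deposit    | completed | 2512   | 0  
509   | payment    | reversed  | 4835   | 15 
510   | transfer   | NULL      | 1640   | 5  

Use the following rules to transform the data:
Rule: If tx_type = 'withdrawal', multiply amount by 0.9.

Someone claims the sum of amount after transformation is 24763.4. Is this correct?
Yes, the result is correct.

Step 1: Calculate the correct sum after transformation
Step 2: Apply multiplier 0.9 to records where tx_type = 'withdrawal'
Step 3: Correct result = 24763.4
Step 4: Claimed result = 24763.4
Step 5: 24763.4 = 24763.4 ✓
Conclusion: The claimed result is correct.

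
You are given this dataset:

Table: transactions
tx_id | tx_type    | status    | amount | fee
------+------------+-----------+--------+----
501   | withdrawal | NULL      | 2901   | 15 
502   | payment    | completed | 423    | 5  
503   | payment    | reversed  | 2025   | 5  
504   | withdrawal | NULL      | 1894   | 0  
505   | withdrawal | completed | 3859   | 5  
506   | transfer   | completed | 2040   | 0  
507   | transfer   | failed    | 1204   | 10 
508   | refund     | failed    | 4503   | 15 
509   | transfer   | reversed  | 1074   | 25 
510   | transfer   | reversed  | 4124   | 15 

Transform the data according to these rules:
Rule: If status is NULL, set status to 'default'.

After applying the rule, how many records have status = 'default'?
2

Step 1: Count records where status IS NULL
Step 2: Found 2 records with NULL status
Step 3: These records will have status set to 'default'
Step 4: Records already having status = 'default': 0
Step 5: Answer: 2 + 0 = 2 records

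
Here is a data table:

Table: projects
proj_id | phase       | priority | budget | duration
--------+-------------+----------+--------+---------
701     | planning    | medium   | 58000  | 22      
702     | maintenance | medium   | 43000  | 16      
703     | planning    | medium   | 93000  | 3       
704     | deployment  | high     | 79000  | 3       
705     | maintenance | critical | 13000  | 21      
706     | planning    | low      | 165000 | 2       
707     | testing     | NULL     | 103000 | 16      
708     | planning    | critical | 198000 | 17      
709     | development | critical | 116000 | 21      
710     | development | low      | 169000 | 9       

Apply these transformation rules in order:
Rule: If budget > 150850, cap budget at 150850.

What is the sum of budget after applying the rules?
957550

Step 1: 3 records have budget > 150850
Step 2: These records originally summed to 532000
Step 3: After capping: 3 × 150850 = 452550
Step 4: Unaffected records sum: 505000
Step 5: Final sum = 452550 + 505000 = 957550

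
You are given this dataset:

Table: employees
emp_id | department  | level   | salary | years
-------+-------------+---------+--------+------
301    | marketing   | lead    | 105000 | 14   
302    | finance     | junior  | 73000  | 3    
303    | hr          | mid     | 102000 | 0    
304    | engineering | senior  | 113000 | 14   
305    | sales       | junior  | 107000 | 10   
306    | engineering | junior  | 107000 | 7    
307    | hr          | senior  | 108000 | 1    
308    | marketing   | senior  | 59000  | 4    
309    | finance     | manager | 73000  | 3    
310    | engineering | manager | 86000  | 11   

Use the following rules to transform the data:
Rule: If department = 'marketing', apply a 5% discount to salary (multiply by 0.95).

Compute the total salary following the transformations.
924800.0

Step 1: Records with department = 'marketing' have total salary = 164000
Step 2: Apply multiplier: 164000 × 0.95 = 155800.0
Step 3: Other records total: 769000
Step 4: Final sum = 155800.0 + 769000 = 924800.0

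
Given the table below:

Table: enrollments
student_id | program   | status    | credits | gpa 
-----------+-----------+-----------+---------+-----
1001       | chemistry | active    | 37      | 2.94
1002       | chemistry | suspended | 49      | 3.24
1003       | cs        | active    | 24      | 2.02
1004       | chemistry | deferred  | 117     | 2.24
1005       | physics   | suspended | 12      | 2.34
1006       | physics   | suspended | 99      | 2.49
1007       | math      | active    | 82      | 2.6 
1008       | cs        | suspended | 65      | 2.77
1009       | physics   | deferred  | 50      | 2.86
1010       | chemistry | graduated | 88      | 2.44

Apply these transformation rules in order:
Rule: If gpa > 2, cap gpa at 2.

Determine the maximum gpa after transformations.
2

Step 1: Original maximum gpa = 3.24
Step 2: Apply cap at 2
Step 3: 10 records had gpa > 2 and were capped
Step 4: Maximum after transformation = 2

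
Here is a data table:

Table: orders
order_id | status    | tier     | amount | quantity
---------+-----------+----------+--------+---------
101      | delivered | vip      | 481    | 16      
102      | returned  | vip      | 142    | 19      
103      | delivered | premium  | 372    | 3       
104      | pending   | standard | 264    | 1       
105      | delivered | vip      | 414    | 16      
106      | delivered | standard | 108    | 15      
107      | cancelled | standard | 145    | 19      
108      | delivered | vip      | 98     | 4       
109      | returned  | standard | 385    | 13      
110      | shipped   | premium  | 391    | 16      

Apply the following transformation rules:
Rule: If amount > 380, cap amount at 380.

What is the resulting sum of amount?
2649

Step 1: 4 records have amount > 380
Step 2: These records originally summed to 1671
Step 3: After capping: 4 × 380 = 1520
Step 4: Unaffected records sum: 1129
Step 5: Final sum = 1520 + 1129 = 2649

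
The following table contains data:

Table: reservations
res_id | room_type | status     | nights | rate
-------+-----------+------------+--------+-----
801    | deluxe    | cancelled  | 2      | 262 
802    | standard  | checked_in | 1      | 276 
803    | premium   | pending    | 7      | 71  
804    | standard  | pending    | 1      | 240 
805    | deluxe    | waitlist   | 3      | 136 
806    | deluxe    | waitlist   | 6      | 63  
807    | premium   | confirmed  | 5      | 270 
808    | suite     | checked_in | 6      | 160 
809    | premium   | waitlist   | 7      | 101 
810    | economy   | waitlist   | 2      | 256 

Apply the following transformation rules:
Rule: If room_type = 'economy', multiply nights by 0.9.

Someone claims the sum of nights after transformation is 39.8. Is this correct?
Yes, the result is correct.

Step 1: Calculate the correct sum after transformation
Step 2: Apply multiplier 0.9 to records where room_type = 'economy'
Step 3: Correct result = 39.8
Step 4: Claimed result = 39.8
Step 5: 39.8 = 39.8 ✓
Conclusion: The claimed result is correct.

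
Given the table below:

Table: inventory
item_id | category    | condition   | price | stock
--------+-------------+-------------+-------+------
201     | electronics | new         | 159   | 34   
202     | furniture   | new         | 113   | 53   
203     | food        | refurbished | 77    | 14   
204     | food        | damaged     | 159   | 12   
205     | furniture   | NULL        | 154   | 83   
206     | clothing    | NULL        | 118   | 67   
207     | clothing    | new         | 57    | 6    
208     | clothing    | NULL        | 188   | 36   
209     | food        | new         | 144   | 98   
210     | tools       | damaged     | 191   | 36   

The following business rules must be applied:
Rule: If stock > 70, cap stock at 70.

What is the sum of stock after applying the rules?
398

Step 1: 2 records have stock > 70
Step 2: These records originally summed to 181
Step 3: After capping: 2 × 70 = 140
Step 4: Unaffected records sum: 258
Step 5: Final sum = 140 + 258 = 398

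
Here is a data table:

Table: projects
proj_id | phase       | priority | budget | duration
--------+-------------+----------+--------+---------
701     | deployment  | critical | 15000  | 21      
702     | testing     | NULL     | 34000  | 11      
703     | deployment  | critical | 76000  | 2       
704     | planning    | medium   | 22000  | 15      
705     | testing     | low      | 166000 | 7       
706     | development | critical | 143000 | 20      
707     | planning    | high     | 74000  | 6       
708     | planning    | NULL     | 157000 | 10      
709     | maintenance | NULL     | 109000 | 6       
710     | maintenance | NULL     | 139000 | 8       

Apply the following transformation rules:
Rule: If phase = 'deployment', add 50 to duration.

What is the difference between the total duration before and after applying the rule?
100

Step 1: Original sum of duration = 106
Step 2: 2 records have phase = 'deployment'
Step 3: Each affected record changes by 50
Step 4: Total change = 2 × 50 = 100
Step 5: New sum = 106 + 100 = 206
Step 6: Difference = |206 - 106| = 100
        (Sum increased by 100)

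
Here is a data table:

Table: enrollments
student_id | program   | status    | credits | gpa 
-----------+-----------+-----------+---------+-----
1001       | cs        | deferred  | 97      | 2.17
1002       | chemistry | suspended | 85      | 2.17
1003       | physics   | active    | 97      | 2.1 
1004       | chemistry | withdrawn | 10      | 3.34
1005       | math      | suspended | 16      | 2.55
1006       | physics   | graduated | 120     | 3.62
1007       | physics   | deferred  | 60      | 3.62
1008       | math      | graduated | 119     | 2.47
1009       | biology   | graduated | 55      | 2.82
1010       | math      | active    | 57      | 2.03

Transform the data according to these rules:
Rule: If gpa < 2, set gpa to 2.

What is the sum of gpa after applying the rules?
26.89

Step 1: 0 records have gpa < 2
Step 2: These records originally summed to 0
Step 3: After setting to minimum: 0 × 2 = 0
Step 4: Unaffected records sum: 26.89
Step 5: Final sum = 0 + 26.89 = 26.89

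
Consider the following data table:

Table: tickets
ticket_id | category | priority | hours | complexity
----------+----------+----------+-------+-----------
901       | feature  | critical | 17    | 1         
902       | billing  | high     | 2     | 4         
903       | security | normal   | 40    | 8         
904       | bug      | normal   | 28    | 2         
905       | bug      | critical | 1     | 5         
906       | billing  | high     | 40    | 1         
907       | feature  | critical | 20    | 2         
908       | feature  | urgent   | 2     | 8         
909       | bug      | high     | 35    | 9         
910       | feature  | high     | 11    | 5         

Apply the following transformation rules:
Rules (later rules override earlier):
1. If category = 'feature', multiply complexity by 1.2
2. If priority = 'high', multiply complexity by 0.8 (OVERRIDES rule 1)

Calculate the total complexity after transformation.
43.4

Step 1: Rule 2 takes priority for records with priority = 'high'
  - 4 records: 19 × 0.8 = 15.2
Step 2: Rule 1 applies to remaining records with category = 'feature'
  - 3 records: 11 × 1.2 = 13.2
Step 3: Other records unchanged: 15
Step 4: Final sum = 15.2 + 13.2 + 15 = 43.4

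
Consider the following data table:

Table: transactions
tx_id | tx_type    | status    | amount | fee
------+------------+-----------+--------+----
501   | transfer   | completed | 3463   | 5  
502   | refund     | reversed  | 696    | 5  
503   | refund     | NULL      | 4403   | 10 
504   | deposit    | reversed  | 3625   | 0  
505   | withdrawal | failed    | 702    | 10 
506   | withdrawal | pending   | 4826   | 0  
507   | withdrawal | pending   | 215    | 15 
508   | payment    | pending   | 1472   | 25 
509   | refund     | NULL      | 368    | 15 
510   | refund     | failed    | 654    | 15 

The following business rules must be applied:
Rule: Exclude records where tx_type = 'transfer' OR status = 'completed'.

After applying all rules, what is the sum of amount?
16961

Step 1: Find records where tx_type = 'transfer' OR status = 'completed'
Step 2: 1 records match, summing to 3463
Step 3: Original sum: 20424
Step 4: Remaining sum = 20424 - 3463 = 16961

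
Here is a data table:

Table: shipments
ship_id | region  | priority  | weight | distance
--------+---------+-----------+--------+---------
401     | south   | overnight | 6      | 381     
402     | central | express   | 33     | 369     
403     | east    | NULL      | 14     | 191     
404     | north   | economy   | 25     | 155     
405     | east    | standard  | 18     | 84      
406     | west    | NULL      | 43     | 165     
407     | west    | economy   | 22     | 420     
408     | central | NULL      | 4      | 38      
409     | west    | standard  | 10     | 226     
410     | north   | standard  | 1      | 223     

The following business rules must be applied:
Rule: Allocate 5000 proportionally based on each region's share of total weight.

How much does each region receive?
central: 1051.14, east: 909.09, north: 738.64, south: 170.45, west: 2130.68

Step 1: Calculate total weight = 176
Step 2: Calculate each region's proportion:
  central: 37/176 = 21.02% → 1051.14
  east: 32/176 = 18.18% → 909.09
  north: 26/176 = 14.77% → 738.64
  south: 6/176 = 3.41% → 170.45
  west: 75/176 = 42.61% → 2130.68
Step 3: Verify: sum of allocations ≈ 5000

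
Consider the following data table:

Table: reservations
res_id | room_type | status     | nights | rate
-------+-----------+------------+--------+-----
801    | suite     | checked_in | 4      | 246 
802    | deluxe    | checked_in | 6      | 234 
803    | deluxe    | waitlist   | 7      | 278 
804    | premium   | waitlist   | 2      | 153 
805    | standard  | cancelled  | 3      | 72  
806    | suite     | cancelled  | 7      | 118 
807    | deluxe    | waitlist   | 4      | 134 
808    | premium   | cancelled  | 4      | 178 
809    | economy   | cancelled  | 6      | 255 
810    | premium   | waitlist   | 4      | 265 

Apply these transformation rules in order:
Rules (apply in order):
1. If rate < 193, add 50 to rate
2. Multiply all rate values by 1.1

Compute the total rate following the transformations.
2401.3

Step 1: Apply Rule 1 - Add 50 to records with rate < 193
  - 5 records affected: 655 + (5 × 50) = 905
  - Unaffected records: 1278
  - Sum after Rule 1: 2183
Step 2: Apply Rule 2 - Multiply all by 1.1
  - 2183 × 1.1 = 2401.3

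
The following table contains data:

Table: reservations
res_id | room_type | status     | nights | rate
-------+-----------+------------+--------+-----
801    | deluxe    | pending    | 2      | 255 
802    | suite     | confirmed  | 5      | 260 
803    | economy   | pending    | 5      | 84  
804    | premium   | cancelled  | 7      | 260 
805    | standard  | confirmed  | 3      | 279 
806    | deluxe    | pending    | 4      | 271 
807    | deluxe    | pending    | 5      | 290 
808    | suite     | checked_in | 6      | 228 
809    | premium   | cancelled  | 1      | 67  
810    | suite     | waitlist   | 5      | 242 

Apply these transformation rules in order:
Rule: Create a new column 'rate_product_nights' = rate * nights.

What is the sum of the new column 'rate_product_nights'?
10066

Step 1: For each record, compute rate * nights
Example calculations:
  255 * 2 = 510
  260 * 5 = 1300
  84 * 5 = 420
  ...
Step 2: Sum all derived values
Step 3: Total = 10066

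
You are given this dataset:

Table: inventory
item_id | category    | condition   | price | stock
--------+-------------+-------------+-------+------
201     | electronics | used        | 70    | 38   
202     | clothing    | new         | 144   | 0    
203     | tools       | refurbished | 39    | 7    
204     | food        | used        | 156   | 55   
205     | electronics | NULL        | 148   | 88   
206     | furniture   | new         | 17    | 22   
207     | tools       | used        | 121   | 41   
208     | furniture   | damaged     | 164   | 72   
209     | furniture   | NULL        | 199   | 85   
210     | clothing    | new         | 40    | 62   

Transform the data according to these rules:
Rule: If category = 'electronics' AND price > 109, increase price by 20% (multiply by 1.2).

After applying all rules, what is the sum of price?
1127.6

Step 1: Find records where category = 'electronics' AND price > 109
Step 2: 1 records match, summing to 148
Step 3: After multiplier: 148 × 1.2 = 177.6
Step 4: Unaffected records sum: 950
Step 5: Final sum = 177.6 + 950 = 1127.6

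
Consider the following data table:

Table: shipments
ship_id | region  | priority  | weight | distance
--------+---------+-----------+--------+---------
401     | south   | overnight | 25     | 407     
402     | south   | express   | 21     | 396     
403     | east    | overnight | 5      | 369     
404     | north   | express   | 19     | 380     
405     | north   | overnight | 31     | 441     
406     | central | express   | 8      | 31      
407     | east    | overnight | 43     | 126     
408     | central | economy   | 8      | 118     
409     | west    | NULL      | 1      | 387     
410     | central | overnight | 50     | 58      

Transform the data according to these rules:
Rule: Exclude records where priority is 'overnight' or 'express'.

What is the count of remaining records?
2

Step 1: Count records to exclude
  - 5 (overnight) + 3 (express) = 8 records
Step 2: Total records: 10
Step 3: Remaining = 10 - 8 = 2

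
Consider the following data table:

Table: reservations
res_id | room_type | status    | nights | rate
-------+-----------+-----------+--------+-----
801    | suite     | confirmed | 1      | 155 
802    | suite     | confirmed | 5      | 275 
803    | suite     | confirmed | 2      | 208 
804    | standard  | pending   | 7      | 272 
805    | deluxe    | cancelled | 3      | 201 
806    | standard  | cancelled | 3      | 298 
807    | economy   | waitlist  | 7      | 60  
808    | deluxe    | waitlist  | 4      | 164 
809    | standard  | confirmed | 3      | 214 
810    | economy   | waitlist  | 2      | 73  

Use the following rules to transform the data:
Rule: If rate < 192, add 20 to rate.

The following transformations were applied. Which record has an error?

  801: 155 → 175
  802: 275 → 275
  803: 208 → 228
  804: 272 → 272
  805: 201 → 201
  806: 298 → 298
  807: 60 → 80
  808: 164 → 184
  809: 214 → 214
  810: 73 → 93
Record 803 has an error. The correct transformed value should be 208, not 228.

Step 1: Check each record against the rule
Step 2: Record 803 has rate = 208
Step 3: Since 208 >= 192, the bonus should not have been applied
Step 4: Correct value = 208, but claimed value = 228
Conclusion: Record 803 has the error.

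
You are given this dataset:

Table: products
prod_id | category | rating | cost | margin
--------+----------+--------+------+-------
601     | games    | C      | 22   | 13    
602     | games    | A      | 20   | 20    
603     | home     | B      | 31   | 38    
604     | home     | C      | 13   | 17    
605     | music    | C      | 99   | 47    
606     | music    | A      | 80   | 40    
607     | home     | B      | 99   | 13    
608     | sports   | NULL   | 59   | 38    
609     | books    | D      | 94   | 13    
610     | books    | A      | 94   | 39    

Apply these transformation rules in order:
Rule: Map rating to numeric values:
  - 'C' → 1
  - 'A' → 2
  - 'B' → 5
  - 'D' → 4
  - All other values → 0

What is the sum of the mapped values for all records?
23

Step 1: Apply mapping to each record
Step 2: Count by status:
  'C': 3 records × 1 = 3
  'A': 3 records × 2 = 6
  'B': 2 records × 5 = 10
  'D': 1 records × 4 = 4
Step 3: Sum all mapped values = 23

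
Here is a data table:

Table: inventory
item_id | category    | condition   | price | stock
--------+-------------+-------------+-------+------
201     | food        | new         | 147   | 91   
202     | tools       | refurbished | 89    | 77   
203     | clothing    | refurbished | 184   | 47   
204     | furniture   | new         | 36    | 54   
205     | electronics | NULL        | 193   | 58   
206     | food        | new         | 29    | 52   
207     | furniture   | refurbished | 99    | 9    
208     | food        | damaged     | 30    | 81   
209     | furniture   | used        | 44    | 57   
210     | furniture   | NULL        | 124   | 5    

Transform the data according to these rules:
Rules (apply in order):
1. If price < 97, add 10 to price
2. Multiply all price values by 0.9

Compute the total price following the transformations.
922.5

Step 1: Apply Rule 1 - Add 10 to records with price < 97
  - 5 records affected: 228 + (5 × 10) = 278
  - Unaffected records: 747
  - Sum after Rule 1: 1025
Step 2: Apply Rule 2 - Multiply all by 0.9
  - 1025 × 0.9 = 922.5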